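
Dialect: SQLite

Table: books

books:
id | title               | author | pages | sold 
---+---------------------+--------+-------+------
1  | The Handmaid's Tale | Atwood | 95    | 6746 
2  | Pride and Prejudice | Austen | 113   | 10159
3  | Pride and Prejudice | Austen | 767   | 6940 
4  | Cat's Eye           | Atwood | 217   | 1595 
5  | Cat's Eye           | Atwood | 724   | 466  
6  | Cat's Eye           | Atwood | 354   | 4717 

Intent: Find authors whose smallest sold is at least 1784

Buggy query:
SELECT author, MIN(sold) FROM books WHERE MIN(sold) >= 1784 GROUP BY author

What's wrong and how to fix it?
Bug: MIN() in WHERE is a misuse of aggregate

Fix: Use HAVING for the per-group MIN condition

Corrected query:
SELECT author, MIN(sold) FROM books GROUP BY author HAVING MIN(sold) >= 1784

Result:
author | MIN(sold)
-------+----------
Austen | 6940     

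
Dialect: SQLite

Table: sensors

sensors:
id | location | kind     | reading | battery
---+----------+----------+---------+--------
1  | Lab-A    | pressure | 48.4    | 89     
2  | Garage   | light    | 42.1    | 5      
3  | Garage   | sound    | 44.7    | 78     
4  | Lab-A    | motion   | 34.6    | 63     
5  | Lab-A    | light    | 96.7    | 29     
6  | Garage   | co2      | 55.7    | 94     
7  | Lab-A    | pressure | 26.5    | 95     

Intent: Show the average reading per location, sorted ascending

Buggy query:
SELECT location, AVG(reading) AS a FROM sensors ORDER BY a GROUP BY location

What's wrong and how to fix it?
Bug: GROUP BY must precede ORDER BY

Fix: Move ORDER BY to the end, after GROUP BY

Corrected query:
SELECT location, AVG(reading) AS a FROM sensors GROUP BY location ORDER BY a

Result:
location | a    
---------+------
Garage   | 47.5 
Lab-A    | 51.55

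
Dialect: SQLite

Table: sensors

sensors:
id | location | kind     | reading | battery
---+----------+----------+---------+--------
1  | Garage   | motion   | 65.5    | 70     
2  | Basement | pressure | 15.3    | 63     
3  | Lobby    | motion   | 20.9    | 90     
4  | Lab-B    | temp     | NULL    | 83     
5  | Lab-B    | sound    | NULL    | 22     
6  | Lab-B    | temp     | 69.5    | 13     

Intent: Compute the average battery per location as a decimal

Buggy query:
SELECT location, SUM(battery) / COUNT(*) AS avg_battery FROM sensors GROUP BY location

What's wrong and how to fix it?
Bug: Both operands are integers, so '/' performs integer division and truncates

Fix: Multiply by 1.0 (or CAST to REAL) to force floating-point division

Corrected query:
SELECT location, SUM(battery) * 1.0 / COUNT(*) AS avg_battery FROM sensors GROUP BY location

Result:
location | avg_battery
---------+------------
Basement | 63         
Garage   | 70         
Lab-B    | 39.333333  
Lobby    | 90         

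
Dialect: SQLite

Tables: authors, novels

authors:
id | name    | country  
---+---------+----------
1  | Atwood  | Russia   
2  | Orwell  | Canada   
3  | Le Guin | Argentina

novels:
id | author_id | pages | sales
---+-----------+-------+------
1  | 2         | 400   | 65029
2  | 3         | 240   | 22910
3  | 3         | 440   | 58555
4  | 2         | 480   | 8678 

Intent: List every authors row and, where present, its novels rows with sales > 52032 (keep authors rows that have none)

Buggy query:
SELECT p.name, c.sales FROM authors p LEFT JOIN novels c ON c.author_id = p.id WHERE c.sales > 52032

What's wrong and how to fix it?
Bug: Filtering c.sales in WHERE discards the NULL rows produced by LEFT JOIN, turning it into an inner join

Fix: Move the right-table condition into the ON clause so unmatched parents are kept

Corrected query:
SELECT p.name, c.sales FROM authors p LEFT JOIN novels c ON c.author_id = p.id AND c.sales > 52032

Result:
name    | sales
--------+------
Atwood  | NULL 
Orwell  | 65029
Le Guin | 58555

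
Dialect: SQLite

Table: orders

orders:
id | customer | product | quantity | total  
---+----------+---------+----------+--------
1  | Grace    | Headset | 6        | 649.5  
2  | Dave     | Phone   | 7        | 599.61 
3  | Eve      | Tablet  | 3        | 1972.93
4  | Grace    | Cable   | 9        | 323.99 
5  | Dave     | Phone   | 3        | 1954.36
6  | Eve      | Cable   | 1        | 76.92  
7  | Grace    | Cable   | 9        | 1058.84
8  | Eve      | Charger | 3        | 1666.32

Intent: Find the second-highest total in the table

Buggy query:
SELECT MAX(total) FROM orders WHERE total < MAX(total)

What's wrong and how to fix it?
Bug: The inner MAX is an aggregate inside WHERE, which is not allowed

Fix: Put the inner MAX in a scalar subquery

Corrected query:
SELECT MAX(total) FROM orders WHERE total < (SELECT MAX(total) FROM orders)

Result:
MAX(total)
----------
1954.36   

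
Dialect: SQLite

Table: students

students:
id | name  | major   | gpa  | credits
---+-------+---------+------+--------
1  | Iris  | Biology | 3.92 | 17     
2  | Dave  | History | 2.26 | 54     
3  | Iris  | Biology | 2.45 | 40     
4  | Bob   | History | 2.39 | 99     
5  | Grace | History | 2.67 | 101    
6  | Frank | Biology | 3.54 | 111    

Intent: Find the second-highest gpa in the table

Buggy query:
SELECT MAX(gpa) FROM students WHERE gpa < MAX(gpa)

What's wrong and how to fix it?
Bug: MAX(gpa) on the right of the comparison is an aggregate-in-WHERE error

Fix: Compute the overall MAX in a subquery, then take MAX of rows below it

Corrected query:
SELECT MAX(gpa) FROM students WHERE gpa < (SELECT MAX(gpa) FROM students)

Result:
MAX(gpa)
--------
3.54    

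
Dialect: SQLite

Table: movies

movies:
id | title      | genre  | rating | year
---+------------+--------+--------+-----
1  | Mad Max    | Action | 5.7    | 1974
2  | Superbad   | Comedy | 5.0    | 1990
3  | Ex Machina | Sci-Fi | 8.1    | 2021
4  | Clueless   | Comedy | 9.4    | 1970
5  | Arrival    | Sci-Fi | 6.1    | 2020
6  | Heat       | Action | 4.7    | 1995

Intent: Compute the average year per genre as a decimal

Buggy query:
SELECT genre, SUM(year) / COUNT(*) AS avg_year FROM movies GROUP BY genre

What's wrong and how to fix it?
Bug: Both operands are integers, so '/' performs integer division and truncates

Fix: Cast one side to REAL so the division keeps the fractional part

Corrected query:
SELECT genre, SUM(year) * 1.0 / COUNT(*) AS avg_year FROM movies GROUP BY genre

Result:
genre  | avg_year
-------+---------
Action | 1984.5  
Comedy | 1980    
Sci-Fi | 2020.5  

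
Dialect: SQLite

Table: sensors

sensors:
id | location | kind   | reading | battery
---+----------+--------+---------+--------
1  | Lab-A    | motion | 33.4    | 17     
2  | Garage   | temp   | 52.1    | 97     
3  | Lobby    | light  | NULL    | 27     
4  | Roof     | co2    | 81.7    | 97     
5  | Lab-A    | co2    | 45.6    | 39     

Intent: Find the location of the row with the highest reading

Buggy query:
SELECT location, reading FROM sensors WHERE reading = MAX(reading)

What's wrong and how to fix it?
Bug: WHERE is evaluated per row; an aggregate over the whole table isn't defined there

Fix: Use a subquery: WHERE reading = (SELECT MAX(reading) FROM sensors)

Corrected query:
SELECT location, reading FROM sensors WHERE reading = (SELECT MAX(reading) FROM sensors)

Result:
location | reading
---------+--------
Roof     | 81.7   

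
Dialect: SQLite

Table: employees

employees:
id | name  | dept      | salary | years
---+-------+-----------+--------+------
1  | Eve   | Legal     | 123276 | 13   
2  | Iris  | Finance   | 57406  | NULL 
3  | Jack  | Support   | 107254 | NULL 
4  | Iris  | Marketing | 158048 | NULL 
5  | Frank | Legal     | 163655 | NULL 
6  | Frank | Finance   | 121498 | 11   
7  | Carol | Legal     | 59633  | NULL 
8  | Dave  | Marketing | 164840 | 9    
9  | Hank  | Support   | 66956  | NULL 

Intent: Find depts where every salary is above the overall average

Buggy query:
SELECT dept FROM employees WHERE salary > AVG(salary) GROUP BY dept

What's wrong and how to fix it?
Bug: AVG() is an aggregate; it can't sit directly in WHERE

Fix: Compute the overall average in a scalar subquery and compare each group's MIN against it in HAVING

Corrected query:
SELECT dept FROM employees GROUP BY dept HAVING MIN(salary) > (SELECT AVG(salary) FROM employees)

Result:
dept     
---------
Marketing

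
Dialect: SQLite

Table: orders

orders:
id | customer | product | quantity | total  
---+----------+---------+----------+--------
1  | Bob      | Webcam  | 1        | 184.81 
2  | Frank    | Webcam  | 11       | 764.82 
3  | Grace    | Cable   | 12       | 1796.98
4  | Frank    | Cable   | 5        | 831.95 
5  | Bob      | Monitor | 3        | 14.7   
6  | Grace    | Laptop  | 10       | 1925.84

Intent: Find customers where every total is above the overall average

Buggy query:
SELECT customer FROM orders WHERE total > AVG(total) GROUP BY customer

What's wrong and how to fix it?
Bug: WHERE evaluates per row before aggregation, so AVG() is unavailable

Fix: Use a subquery for AVG and a HAVING MIN(...) filter so the condition holds for every row in the group

Corrected query:
SELECT customer FROM orders GROUP BY customer HAVING MIN(total) > (SELECT AVG(total) FROM orders)

Result:
customer
--------
Grace   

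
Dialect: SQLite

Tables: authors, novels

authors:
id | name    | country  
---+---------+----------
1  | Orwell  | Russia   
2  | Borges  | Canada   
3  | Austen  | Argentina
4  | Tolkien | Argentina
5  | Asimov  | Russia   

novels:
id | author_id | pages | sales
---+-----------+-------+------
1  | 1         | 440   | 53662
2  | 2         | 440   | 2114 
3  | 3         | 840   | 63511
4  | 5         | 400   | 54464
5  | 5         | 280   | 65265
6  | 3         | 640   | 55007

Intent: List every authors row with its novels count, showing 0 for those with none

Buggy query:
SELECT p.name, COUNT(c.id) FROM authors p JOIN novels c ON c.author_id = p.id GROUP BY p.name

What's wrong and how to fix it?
Bug: An inner join excludes parents with zero children

Fix: Switch to LEFT JOIN to retain unmatched parent rows

Corrected query:
SELECT p.name, COUNT(c.id) FROM authors p LEFT JOIN novels c ON c.author_id = p.id GROUP BY p.name

Result:
name    | COUNT(c.id)
--------+------------
Asimov  | 2          
Austen  | 2          
Borges  | 1          
Orwell  | 1          
Tolkien | 0          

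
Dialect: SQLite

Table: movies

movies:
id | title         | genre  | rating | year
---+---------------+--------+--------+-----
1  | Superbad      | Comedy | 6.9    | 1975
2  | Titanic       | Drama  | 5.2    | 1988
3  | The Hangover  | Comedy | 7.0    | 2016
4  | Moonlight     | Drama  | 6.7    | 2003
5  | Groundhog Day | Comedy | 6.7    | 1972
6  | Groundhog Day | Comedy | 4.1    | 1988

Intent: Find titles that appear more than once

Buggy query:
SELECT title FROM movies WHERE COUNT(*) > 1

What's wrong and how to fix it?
Bug: WHERE can't reference COUNT(*); aggregates are computed after WHERE

Fix: Group first, then use HAVING for the count condition

Corrected query:
SELECT title FROM movies GROUP BY title HAVING COUNT(*) > 1

Result:
title        
-------------
Groundhog Day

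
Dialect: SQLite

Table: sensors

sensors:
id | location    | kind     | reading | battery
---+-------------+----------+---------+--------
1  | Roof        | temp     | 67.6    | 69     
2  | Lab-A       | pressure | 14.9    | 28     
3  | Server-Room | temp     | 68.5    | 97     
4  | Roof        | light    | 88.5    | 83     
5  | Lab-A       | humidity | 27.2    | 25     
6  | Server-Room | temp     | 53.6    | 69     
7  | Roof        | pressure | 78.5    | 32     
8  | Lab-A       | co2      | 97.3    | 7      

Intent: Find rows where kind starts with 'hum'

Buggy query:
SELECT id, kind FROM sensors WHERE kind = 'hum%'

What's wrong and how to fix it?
Bug: Wildcards only work with LIKE; '=' treats '%' as a literal character

Fix: Use LIKE for wildcard pattern matching

Corrected query:
SELECT id, kind FROM sensors WHERE kind LIKE 'hum%'

Result:
id | kind    
---+---------
5  | humidity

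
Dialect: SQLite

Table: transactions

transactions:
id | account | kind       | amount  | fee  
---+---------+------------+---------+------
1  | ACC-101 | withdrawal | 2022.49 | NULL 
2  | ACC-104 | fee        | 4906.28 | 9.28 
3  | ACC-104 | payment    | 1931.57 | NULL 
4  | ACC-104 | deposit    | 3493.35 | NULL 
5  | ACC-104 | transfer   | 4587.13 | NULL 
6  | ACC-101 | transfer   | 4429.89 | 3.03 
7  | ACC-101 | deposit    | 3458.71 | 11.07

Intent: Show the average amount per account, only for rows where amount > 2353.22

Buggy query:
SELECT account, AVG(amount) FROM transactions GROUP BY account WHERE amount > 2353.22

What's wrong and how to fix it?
Bug: Row-level WHERE must come before GROUP BY in the clause order

Fix: Place WHERE between FROM and GROUP BY

Corrected query:
SELECT account, AVG(amount) FROM transactions WHERE amount > 2353.22 GROUP BY account

Result:
account | AVG(amount)
--------+------------
ACC-101 | 3944.3     
ACC-104 | 4328.92    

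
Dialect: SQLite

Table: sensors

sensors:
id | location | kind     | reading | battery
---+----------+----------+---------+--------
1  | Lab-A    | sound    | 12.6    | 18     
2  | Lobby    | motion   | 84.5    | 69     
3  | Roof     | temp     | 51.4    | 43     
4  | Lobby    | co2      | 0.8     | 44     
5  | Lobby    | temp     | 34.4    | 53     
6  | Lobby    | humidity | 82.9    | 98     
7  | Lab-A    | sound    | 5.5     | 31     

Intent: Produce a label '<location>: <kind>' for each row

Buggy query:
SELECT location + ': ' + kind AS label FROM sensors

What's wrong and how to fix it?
Bug: '+' is numeric addition; on text columns SQLite converts them to 0 instead of concatenating

Fix: Replace + with || to concatenate text

Corrected query:
SELECT location || ': ' || kind AS label FROM sensors

Result:
label          
---------------
Lab-A: sound   
Lobby: motion  
Roof: temp     
Lobby: co2     
Lobby: temp    
Lobby: humidity
Lab-A: sound   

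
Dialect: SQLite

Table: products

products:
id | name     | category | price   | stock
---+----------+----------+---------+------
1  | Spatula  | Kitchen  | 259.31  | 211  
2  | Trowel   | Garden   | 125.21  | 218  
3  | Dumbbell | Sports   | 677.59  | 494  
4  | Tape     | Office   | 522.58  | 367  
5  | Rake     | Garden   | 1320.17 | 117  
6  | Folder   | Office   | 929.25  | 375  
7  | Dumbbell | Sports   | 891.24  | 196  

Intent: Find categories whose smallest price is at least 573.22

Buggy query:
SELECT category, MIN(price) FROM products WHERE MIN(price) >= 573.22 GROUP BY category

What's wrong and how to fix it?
Bug: Aggregates like MIN are computed per group after WHERE runs

Fix: Use HAVING for the per-group MIN condition

Corrected query:
SELECT category, MIN(price) FROM products GROUP BY category HAVING MIN(price) >= 573.22

Result:
category | MIN(price)
---------+-----------
Sports   | 677.59    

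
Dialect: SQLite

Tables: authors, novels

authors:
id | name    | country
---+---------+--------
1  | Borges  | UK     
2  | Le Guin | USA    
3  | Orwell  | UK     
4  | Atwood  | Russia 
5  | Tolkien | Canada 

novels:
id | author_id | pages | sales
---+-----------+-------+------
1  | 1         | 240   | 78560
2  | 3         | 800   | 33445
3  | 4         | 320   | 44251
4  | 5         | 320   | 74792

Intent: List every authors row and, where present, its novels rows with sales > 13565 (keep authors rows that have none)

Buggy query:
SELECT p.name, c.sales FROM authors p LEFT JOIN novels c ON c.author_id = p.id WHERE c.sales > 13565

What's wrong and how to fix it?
Bug: A WHERE condition on the right-hand table after LEFT JOIN drops unmatched parents

Fix: Put 'c.sales > 13565' in the JOIN's ON clause instead of WHERE

Corrected query:
SELECT p.name, c.sales FROM authors p LEFT JOIN novels c ON c.author_id = p.id AND c.sales > 13565

Result:
name    | sales
--------+------
Borges  | 78560
Le Guin | NULL 
Orwell  | 33445
Atwood  | 44251
Tolkien | 74792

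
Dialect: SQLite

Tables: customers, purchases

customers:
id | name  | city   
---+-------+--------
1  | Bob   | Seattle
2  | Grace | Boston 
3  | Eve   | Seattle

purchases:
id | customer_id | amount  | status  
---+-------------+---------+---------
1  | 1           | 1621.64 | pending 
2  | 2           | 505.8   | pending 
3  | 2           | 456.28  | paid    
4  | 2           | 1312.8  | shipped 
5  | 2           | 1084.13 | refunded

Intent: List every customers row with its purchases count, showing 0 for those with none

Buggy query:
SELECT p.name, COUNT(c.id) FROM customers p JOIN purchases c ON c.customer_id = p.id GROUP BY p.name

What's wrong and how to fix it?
Bug: INNER JOIN drops customers rows that have no matching purchases rows

Fix: Use LEFT JOIN so parents without children still appear (COUNT(c.id) gives 0)

Corrected query:
SELECT p.name, COUNT(c.id) FROM customers p LEFT JOIN purchases c ON c.customer_id = p.id GROUP BY p.name

Result:
name  | COUNT(c.id)
------+------------
Bob   | 1          
Eve   | 0          
Grace | 4          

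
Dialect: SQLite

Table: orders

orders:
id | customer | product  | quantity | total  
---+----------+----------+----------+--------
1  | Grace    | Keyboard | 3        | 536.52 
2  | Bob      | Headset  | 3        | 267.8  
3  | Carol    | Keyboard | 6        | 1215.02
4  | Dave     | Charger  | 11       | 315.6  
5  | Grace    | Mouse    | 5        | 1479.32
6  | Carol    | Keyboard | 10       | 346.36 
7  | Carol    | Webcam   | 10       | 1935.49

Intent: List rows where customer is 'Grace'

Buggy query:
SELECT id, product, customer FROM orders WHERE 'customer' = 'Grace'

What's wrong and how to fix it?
Bug: Single quotes denote string literals in SQL; the column name is being compared as a constant string

Fix: Remove the quotes around the column name (or use double quotes for an identifier)

Corrected query:
SELECT id, product, customer FROM orders WHERE customer = 'Grace'

Result:
id | product  | customer
---+----------+---------
1  | Keyboard | Grace   
5  | Mouse    | Grace   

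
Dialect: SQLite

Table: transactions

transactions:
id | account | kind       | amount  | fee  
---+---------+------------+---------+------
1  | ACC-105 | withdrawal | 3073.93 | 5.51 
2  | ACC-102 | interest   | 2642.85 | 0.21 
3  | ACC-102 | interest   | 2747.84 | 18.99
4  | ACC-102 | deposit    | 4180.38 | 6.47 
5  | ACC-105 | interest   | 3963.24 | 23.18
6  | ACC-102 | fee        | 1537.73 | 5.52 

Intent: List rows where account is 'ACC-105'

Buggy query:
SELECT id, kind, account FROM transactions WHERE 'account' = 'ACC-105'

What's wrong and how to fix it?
Bug: Single quotes denote string literals in SQL; the column name is being compared as a constant string

Fix: Remove the quotes around the column name (or use double quotes for an identifier)

Corrected query:
SELECT id, kind, account FROM transactions WHERE account = 'ACC-105'

Result:
id | kind       | account
---+------------+--------
1  | withdrawal | ACC-105
5  | interest   | ACC-105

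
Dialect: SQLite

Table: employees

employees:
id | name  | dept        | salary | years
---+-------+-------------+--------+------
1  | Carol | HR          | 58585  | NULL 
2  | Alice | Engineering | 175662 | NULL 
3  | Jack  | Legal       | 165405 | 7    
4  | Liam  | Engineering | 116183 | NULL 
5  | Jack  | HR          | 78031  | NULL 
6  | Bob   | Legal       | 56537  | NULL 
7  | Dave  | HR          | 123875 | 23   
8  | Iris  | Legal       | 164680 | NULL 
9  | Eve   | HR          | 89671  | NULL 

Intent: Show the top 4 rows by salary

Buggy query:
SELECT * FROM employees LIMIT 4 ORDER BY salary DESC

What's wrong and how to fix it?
Bug: LIMIT must come after ORDER BY

Fix: Sort with ORDER BY, then apply LIMIT

Corrected query:
SELECT * FROM employees ORDER BY salary DESC LIMIT 4

Result:
id | name  | dept        | salary | years
---+-------+-------------+--------+------
2  | Alice | Engineering | 175662 | NULL 
3  | Jack  | Legal       | 165405 | 7    
8  | Iris  | Legal       | 164680 | NULL 
7  | Dave  | HR          | 123875 | 23   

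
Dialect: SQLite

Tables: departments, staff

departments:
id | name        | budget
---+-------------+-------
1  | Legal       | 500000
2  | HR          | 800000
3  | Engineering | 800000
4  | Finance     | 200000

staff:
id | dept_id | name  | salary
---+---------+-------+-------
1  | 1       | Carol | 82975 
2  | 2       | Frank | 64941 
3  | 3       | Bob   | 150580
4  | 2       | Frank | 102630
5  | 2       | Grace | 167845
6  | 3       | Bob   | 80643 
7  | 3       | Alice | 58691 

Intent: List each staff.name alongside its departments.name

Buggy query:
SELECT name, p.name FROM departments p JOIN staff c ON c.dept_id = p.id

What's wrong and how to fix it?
Bug: Both tables have a 'name' column; the unqualified reference is ambiguous

Fix: Prefix ambiguous columns with the table alias

Corrected query:
SELECT c.name, p.name FROM departments p JOIN staff c ON c.dept_id = p.id

Result:
name  | name       
------+------------
Carol | Legal      
Frank | HR         
Bob   | Engineering
Frank | HR         
Grace | HR         
Bob   | Engineering
Alice | Engineering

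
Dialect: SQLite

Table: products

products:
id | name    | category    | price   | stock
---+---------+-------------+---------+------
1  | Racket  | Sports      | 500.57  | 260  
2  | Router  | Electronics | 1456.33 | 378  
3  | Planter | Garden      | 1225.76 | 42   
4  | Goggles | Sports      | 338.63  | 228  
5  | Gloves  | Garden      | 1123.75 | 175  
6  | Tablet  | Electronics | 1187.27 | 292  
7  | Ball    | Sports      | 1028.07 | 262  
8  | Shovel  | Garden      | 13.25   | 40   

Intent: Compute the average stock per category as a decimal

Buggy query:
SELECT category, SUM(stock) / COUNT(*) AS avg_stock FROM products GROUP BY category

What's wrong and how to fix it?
Bug: Both operands are integers, so '/' performs integer division and truncates

Fix: Cast one side to REAL so the division keeps the fractional part

Corrected query:
SELECT category, SUM(stock) * 1.0 / COUNT(*) AS avg_stock FROM products GROUP BY category

Result:
category    | avg_stock
------------+----------
Electronics | 335      
Garden      | 85.666667
Sports      | 250      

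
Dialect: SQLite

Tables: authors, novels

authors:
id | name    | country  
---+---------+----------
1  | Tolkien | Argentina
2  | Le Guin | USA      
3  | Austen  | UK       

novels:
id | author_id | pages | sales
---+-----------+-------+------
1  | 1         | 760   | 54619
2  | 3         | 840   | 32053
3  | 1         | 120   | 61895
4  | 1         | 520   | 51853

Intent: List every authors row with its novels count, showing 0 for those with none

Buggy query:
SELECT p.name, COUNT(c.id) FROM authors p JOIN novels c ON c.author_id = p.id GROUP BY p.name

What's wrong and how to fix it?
Bug: An inner join excludes parents with zero children

Fix: Switch to LEFT JOIN to retain unmatched parent rows

Corrected query:
SELECT p.name, COUNT(c.id) FROM authors p LEFT JOIN novels c ON c.author_id = p.id GROUP BY p.name

Result:
name    | COUNT(c.id)
--------+------------
Austen  | 1          
Le Guin | 0          
Tolkien | 3          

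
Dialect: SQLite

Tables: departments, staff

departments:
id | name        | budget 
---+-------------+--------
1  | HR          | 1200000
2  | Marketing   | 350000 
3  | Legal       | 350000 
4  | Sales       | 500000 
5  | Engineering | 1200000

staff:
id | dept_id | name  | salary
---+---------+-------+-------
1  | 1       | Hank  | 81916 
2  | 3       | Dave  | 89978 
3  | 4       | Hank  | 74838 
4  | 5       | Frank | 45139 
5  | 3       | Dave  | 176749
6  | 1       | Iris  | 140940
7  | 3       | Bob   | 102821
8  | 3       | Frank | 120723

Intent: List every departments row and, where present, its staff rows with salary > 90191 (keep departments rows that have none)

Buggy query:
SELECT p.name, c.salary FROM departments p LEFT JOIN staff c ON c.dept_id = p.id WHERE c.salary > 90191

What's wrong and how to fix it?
Bug: A WHERE condition on the right-hand table after LEFT JOIN drops unmatched parents

Fix: Put 'c.salary > 90191' in the JOIN's ON clause instead of WHERE

Corrected query:
SELECT p.name, c.salary FROM departments p LEFT JOIN staff c ON c.dept_id = p.id AND c.salary > 90191

Result:
name        | salary
------------+-------
HR          | 140940
Marketing   | NULL  
Legal       | 102821
Legal       | 120723
Legal       | 176749
Sales       | NULL  
Engineering | NULL  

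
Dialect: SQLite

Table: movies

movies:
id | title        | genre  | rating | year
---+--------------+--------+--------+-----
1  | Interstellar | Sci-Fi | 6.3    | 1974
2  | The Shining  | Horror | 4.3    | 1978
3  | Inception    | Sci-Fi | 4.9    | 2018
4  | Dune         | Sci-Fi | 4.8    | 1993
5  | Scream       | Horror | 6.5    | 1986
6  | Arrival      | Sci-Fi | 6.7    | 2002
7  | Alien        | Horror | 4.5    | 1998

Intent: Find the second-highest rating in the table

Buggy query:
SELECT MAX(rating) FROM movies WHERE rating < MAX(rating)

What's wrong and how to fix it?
Bug: The inner MAX is an aggregate inside WHERE, which is not allowed

Fix: Compute the overall MAX in a subquery, then take MAX of rows below it

Corrected query:
SELECT MAX(rating) FROM movies WHERE rating < (SELECT MAX(rating) FROM movies)

Result:
MAX(rating)
-----------
6.5        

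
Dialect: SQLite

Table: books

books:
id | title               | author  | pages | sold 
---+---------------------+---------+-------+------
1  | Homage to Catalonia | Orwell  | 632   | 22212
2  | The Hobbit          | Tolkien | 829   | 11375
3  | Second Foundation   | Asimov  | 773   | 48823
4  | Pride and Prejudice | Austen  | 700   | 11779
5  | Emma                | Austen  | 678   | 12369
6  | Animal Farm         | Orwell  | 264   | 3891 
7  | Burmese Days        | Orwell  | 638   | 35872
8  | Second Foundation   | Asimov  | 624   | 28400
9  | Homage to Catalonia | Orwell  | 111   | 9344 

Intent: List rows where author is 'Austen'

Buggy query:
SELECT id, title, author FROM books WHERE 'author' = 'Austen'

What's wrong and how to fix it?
Bug: Single quotes denote string literals in SQL; the column name is being compared as a constant string

Fix: Reference the column as author without single quotes

Corrected query:
SELECT id, title, author FROM books WHERE author = 'Austen'

Result:
id | title               | author
---+---------------------+-------
4  | Pride and Prejudice | Austen
5  | Emma                | Austen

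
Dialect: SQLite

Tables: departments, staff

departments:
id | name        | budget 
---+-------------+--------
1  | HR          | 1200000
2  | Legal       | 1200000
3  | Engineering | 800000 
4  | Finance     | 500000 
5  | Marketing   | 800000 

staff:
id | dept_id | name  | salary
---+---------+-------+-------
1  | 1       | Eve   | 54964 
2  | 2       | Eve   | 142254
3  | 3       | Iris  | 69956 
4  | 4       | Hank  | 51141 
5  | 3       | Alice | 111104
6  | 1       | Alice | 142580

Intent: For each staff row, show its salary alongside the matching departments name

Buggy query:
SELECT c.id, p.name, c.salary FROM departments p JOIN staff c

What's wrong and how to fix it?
Bug: JOIN with no ON clause produces a cartesian product; every staff row pairs with every departments row

Fix: Add ON c.dept_id = p.id to the JOIN

Corrected query:
SELECT c.id, p.name, c.salary FROM departments p JOIN staff c ON c.dept_id = p.id

Result:
id | name        | salary
---+-------------+-------
1  | HR          | 54964 
2  | Legal       | 142254
3  | Engineering | 69956 
4  | Finance     | 51141 
5  | Engineering | 111104
6  | HR          | 142580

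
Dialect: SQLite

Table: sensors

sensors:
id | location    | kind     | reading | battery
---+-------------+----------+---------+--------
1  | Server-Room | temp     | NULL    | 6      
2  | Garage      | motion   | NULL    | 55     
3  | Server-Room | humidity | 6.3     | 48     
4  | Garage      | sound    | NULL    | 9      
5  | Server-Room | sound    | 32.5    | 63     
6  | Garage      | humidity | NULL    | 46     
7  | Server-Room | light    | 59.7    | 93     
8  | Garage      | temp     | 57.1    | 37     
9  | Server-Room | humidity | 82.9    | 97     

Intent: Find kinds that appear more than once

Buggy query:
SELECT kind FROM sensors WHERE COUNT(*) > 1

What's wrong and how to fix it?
Bug: WHERE can't reference COUNT(*); aggregates are computed after WHERE

Fix: Group first, then use HAVING for the count condition

Corrected query:
SELECT kind FROM sensors GROUP BY kind HAVING COUNT(*) > 1

Result:
kind    
--------
humidity
sound   
temp    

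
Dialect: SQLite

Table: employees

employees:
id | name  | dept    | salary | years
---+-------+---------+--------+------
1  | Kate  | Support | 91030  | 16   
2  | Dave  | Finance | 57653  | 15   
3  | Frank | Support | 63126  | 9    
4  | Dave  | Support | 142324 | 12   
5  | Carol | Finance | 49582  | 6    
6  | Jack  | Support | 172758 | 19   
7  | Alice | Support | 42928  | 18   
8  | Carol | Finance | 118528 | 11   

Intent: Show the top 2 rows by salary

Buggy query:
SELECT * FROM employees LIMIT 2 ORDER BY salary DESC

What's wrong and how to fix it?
Bug: LIMIT must come after ORDER BY

Fix: Swap the clauses: ORDER BY first, then LIMIT

Corrected query:
SELECT * FROM employees ORDER BY salary DESC LIMIT 2

Result:
id | name | dept    | salary | years
---+------+---------+--------+------
6  | Jack | Support | 172758 | 19   
4  | Dave | Support | 142324 | 12   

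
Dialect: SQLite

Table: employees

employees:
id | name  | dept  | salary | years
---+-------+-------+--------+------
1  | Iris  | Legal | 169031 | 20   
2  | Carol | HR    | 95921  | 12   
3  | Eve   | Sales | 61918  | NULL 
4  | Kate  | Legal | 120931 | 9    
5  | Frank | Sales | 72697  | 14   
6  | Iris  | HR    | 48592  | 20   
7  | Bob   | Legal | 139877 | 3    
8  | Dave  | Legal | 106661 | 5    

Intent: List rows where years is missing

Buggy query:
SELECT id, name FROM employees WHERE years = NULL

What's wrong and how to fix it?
Bug: '= NULL' is always unknown in SQL three-valued logic, so no rows match

Fix: Replace '= NULL' with 'IS NULL'

Corrected query:
SELECT id, name FROM employees WHERE years IS NULL

Result:
id | name
---+-----
3  | Eve 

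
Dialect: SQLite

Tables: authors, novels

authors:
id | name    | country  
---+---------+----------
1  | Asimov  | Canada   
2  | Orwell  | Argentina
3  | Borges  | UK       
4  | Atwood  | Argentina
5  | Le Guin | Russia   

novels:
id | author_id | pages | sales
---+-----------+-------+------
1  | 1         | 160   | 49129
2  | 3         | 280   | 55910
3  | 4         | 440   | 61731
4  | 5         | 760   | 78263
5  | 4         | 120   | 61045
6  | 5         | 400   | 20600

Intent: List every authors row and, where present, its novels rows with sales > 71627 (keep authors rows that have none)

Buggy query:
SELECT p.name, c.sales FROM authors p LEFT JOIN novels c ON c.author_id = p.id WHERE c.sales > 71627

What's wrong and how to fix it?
Bug: Filtering c.sales in WHERE discards the NULL rows produced by LEFT JOIN, turning it into an inner join

Fix: Move the right-table condition into the ON clause so unmatched parents are kept

Corrected query:
SELECT p.name, c.sales FROM authors p LEFT JOIN novels c ON c.author_id = p.id AND c.sales > 71627

Result:
name    | sales
--------+------
Asimov  | NULL 
Orwell  | NULL 
Borges  | NULL 
Atwood  | NULL 
Le Guin | 78263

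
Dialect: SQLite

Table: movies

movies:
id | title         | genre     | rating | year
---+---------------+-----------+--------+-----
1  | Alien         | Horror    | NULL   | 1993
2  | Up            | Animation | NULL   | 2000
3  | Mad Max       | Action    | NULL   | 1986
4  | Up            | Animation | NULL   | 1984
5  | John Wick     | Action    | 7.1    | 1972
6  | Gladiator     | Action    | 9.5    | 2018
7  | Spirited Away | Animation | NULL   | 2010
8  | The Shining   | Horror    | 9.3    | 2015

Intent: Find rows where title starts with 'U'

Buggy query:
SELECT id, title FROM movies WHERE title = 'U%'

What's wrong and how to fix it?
Bug: '=' compares the literal string including the % character; pattern matching needs LIKE

Fix: Use LIKE for wildcard pattern matching

Corrected query:
SELECT id, title FROM movies WHERE title LIKE 'U%'

Result:
id | title
---+------
2  | Up   
4  | Up   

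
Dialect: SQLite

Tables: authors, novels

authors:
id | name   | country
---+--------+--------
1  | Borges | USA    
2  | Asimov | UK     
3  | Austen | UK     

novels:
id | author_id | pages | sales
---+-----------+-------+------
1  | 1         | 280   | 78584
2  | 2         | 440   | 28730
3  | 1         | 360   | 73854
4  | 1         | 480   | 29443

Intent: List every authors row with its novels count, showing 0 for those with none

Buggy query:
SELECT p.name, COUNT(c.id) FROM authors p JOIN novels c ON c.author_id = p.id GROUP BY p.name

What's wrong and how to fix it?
Bug: INNER JOIN drops authors rows that have no matching novels rows

Fix: Use LEFT JOIN so parents without children still appear (COUNT(c.id) gives 0)

Corrected query:
SELECT p.name, COUNT(c.id) FROM authors p LEFT JOIN novels c ON c.author_id = p.id GROUP BY p.name

Result:
name   | COUNT(c.id)
-------+------------
Asimov | 1          
Austen | 0          
Borges | 3          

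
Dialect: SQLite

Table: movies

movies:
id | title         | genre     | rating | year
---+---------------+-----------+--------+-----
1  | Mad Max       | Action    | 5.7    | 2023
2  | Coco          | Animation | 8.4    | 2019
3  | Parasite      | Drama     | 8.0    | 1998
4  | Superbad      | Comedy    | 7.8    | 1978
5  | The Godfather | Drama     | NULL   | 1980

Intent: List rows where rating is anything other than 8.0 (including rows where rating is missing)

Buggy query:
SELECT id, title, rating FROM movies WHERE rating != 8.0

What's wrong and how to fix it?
Bug: 'rating != 8.0' is unknown when rating is NULL, so NULL rows are silently excluded

Fix: Handle NULL separately with IS NULL alongside the inequality

Corrected query:
SELECT id, title, rating FROM movies WHERE rating != 8.0 OR rating IS NULL

Result:
id | title         | rating
---+---------------+-------
1  | Mad Max       | 5.7   
2  | Coco          | 8.4   
4  | Superbad      | 7.8   
5  | The Godfather | NULL  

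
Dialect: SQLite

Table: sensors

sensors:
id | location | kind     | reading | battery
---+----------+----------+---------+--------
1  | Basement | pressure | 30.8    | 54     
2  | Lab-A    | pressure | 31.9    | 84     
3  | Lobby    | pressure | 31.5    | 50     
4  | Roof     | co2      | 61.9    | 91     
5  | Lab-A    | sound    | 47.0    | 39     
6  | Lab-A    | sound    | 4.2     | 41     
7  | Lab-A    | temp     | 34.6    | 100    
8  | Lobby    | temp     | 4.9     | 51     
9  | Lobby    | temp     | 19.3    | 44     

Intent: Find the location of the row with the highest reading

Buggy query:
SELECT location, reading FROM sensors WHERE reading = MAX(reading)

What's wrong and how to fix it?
Bug: WHERE is evaluated per row; an aggregate over the whole table isn't defined there

Fix: Wrap MAX in a scalar subquery so WHERE compares against a single value

Corrected query:
SELECT location, reading FROM sensors WHERE reading = (SELECT MAX(reading) FROM sensors)

Result:
location | reading
---------+--------
Roof     | 61.9   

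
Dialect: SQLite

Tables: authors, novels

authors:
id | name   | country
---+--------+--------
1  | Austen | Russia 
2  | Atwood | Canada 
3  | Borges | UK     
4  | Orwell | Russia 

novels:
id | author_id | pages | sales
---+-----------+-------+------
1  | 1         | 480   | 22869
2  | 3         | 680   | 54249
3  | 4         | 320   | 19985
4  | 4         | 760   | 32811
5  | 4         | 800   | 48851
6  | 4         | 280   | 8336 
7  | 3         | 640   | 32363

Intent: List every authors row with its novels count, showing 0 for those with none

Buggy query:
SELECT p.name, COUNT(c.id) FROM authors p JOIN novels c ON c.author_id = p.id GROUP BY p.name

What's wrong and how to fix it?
Bug: An inner join excludes parents with zero children

Fix: Use LEFT JOIN so parents without children still appear (COUNT(c.id) gives 0)

Corrected query:
SELECT p.name, COUNT(c.id) FROM authors p LEFT JOIN novels c ON c.author_id = p.id GROUP BY p.name

Result:
name   | COUNT(c.id)
-------+------------
Atwood | 0          
Austen | 1          
Borges | 2          
Orwell | 4          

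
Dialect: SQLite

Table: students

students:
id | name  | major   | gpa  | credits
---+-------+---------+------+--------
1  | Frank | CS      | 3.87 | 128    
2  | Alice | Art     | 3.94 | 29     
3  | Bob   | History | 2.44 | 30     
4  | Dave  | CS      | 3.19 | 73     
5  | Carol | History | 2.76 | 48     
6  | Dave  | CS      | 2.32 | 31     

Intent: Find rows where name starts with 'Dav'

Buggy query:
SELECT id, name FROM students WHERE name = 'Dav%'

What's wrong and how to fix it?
Bug: '=' compares the literal string including the % character; pattern matching needs LIKE

Fix: Use LIKE for wildcard pattern matching

Corrected query:
SELECT id, name FROM students WHERE name LIKE 'Dav%'

Result:
id | name
---+-----
4  | Dave
6  | Dave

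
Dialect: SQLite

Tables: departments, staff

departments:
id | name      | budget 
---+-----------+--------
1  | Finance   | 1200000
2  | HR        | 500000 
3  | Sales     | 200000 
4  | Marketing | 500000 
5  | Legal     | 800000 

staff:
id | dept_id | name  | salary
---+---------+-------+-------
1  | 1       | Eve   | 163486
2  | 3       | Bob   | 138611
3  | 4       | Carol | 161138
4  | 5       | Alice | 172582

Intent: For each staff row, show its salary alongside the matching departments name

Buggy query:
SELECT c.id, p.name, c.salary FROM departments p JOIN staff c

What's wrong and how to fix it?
Bug: Missing join condition: each staff row is matched to all departments rows instead of just its own

Fix: Specify the join condition linking the foreign key to the parent id

Corrected query:
SELECT c.id, p.name, c.salary FROM departments p JOIN staff c ON c.dept_id = p.id

Result:
id | name      | salary
---+-----------+-------
1  | Finance   | 163486
2  | Sales     | 138611
3  | Marketing | 161138
4  | Legal     | 172582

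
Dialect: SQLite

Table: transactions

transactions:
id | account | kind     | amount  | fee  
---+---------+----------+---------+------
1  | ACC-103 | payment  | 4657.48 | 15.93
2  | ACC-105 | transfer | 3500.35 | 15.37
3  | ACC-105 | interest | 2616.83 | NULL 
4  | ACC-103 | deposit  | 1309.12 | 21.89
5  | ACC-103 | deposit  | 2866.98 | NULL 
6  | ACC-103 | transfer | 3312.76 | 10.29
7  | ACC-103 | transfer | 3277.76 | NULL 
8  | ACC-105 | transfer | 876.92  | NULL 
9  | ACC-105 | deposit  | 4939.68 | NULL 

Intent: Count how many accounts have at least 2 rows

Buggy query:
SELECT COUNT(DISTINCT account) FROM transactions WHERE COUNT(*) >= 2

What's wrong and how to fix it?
Bug: WHERE filters individual rows, not groups, so a group-level COUNT is invalid there

Fix: Group first with HAVING COUNT(*) >= 2, then COUNT the resulting groups

Corrected query:
SELECT COUNT(*) FROM (SELECT account FROM transactions GROUP BY account HAVING COUNT(*) >= 2)

Result:
COUNT(*)
--------
2       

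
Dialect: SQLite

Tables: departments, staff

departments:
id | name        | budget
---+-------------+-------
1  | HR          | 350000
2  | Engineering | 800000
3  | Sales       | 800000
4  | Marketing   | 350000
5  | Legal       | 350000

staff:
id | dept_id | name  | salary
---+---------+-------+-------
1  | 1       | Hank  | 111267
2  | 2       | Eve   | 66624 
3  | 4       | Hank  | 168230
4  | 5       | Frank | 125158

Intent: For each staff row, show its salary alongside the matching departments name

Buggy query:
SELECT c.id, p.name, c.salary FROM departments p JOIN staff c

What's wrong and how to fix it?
Bug: JOIN with no ON clause produces a cartesian product; every staff row pairs with every departments row

Fix: Add ON c.dept_id = p.id to the JOIN

Corrected query:
SELECT c.id, p.name, c.salary FROM departments p JOIN staff c ON c.dept_id = p.id

Result:
id | name        | salary
---+-------------+-------
1  | HR          | 111267
2  | Engineering | 66624 
3  | Marketing   | 168230
4  | Legal       | 125158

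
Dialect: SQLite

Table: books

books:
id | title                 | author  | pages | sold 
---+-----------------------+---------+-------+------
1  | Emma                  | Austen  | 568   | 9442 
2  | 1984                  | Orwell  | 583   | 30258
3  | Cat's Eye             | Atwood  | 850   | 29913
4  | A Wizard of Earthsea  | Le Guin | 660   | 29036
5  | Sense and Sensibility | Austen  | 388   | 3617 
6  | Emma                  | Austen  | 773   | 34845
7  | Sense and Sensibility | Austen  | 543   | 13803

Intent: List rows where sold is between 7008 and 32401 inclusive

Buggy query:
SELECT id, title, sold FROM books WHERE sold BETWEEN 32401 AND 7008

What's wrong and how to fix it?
Bug: BETWEEN expects the lower bound first; with 32401 AND 7008 the range is empty

Fix: Write BETWEEN 7008 AND 32401

Corrected query:
SELECT id, title, sold FROM books WHERE sold BETWEEN 7008 AND 32401

Result:
id | title                 | sold 
---+-----------------------+------
1  | Emma                  | 9442 
2  | 1984                  | 30258
3  | Cat's Eye             | 29913
4  | A Wizard of Earthsea  | 29036
7  | Sense and Sensibility | 13803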